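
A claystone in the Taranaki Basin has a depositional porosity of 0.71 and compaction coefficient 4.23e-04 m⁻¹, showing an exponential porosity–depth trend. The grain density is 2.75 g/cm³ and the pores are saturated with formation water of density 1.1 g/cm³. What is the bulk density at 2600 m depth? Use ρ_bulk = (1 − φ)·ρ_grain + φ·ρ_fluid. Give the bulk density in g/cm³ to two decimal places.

2.36 g/cm³

Working in km (1 km = 1000 m; k in km⁻¹ = k in m⁻¹ × 1000):
Porosity at depth: n = 0.71·exp(−0.423×2.6) = 0.71×0.3329 = 0.2364
Bulk density: ρ_b = (1−n)ρ_g + n·ρ_f = 0.7636×2.75 + 0.2364×1.1
       = 2.100 + 0.260 = 2.360 g/cm³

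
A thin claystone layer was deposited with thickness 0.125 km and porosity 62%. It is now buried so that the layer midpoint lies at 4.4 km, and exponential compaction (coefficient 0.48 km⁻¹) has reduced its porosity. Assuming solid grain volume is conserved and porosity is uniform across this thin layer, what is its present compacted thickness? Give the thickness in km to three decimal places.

Porosity at 4.4 km: n = 0.62·exp(−0.48×4.4) = 0.0750
Solid-volume conservation: h(1−n) = h₀(1−n₀) ⇒ h = h₀·(1−n₀)/(1−n)
h = 0.125 × (1 − 0.62)/(1 − 0.0750) = 0.125 × 0.4108 = 0.0514 km

0.051 km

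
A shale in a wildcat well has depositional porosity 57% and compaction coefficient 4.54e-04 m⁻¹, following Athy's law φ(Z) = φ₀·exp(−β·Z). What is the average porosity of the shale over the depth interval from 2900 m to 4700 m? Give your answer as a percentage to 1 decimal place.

10.4%

Working in km (1 km = 1000 m; β in km⁻¹ = β in m⁻¹ × 1000):
⟨φ⟩ = (1/(Z₂−Z₁)) ∫ φ₀ e^(−βZ) dZ = φ₀·(e^(−β·Z₁) − e^(−β·Z₂)) / (β·(Z₂−Z₁))
e^(−0.454×2.9) = 0.2680; e^(−0.454×4.7) = 0.1184
⟨φ⟩ = 0.57 × (0.2680 − 0.1184) / (0.454 × 1.8) = 0.57 × 0.1831 = 0.1044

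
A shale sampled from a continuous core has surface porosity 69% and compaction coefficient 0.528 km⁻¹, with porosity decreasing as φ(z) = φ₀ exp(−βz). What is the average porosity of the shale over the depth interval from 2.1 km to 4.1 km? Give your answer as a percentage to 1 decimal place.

14.1%

⟨φ⟩ = (1/(z₂−z₁)) ∫ φ₀ e^(−βz) dz = φ₀·(e^(−β·z₁) − e^(−β·z₂)) / (β·(z₂−z₁))
e^(−0.528×2.1) = 0.3300; e^(−0.528×4.1) = 0.1148
⟨φ⟩ = 0.69 × (0.3300 − 0.1148) / (0.528 × 2) = 0.69 × 0.2038 = 0.1406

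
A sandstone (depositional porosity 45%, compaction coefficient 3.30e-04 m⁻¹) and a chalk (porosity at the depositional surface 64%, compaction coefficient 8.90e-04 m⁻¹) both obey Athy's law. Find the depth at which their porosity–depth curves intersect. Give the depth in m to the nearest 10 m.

630 m

Working in km (1 km = 1000 m; k in km⁻¹ = k in m⁻¹ × 1000):
Set phi₀ₐ e^(−kₐz) = phi₀ᵦ e^(−kᵦz) ⇒ ln(phi₀ₐ/phi₀ᵦ) = (kₐ − kᵦ)·z
z = ln(0.45/0.64) / (0.33 − 0.89) = -0.3522 / -0.56 = 0.629 km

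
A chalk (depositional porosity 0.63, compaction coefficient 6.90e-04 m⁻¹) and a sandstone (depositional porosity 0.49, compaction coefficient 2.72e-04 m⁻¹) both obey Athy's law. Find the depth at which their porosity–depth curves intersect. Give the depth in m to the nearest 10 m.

600 m

Working in km (1 km = 1000 m; k in km⁻¹ = k in m⁻¹ × 1000):
Set phi₀ₐ e^(−kₐz) = phi₀ᵦ e^(−kᵦz) ⇒ ln(phi₀ₐ/phi₀ᵦ) = (kₐ − kᵦ)·z
z = ln(0.63/0.49) / (0.69 − 0.272) = 0.2513 / 0.418 = 0.601 km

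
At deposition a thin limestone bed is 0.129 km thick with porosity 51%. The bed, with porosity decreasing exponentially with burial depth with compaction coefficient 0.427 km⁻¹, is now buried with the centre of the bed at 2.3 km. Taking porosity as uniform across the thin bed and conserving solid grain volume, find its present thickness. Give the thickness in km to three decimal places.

Porosity at 2.3 km: φ = 0.51·exp(−0.427×2.3) = 0.1910
Solid-volume conservation: h(1−φ) = h₀(1−φ₀) ⇒ h = h₀·(1−φ₀)/(1−φ)
h = 0.129 × (1 − 0.51)/(1 − 0.1910) = 0.129 × 0.6057 = 0.0781 km

0.078 km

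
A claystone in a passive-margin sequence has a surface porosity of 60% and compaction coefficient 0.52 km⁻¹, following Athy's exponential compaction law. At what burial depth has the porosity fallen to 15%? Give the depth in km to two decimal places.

Invert Athy's law: Z = ln(phi₀/phi) / β
Z = ln(0.6/0.15) / 0.52 = ln(4) / 0.52 = 1.3863 / 0.52 = 2.666 km

2.67 km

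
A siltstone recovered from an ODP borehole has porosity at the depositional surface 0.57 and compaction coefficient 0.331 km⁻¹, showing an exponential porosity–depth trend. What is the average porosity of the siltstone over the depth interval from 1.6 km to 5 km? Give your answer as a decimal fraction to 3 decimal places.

0.201

⟨n⟩ = (1/(d₂−d₁)) ∫ n₀ e^(−kd) dd = n₀·(e^(−k·d₁) − e^(−k·d₂)) / (k·(d₂−d₁))
e^(−0.331×1.6) = 0.5888; e^(−0.331×5) = 0.1911
⟨n⟩ = 0.57 × (0.5888 − 0.1911) / (0.331 × 3.4) = 0.57 × 0.3534 = 0.2015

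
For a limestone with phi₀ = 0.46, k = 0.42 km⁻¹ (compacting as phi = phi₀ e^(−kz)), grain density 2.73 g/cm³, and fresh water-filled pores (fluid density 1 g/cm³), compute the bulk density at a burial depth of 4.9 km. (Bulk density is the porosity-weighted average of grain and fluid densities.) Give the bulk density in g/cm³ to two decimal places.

Porosity at depth: phi = 0.46·exp(−0.42×4.9) = 0.46×0.1277 = 0.0587
Bulk density: ρ_b = (1−phi)ρ_g + phi·ρ_f = 0.9413×2.73 + 0.0587×1
       = 2.570 + 0.059 = 2.628 g/cm³

2.63 g/cm³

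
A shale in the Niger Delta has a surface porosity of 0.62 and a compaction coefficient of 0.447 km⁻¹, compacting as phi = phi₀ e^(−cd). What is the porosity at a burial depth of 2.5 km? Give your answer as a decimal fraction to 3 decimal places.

phi = phi₀·exp(−c·d) = 0.62 × exp(−0.447 × 2.5) = 0.62 × exp(−1.117)
  = 0.62 × 0.3271 = 0.2028

0.203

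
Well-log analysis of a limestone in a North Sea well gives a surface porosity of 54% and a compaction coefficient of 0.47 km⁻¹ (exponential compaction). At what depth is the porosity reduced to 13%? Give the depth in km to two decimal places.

Invert Athy's law: Z = ln(φ₀/φ) / k
Z = ln(0.54/0.13) / 0.47 = ln(4.154) / 0.47 = 1.4240 / 0.47 = 3.030 km

3.03 km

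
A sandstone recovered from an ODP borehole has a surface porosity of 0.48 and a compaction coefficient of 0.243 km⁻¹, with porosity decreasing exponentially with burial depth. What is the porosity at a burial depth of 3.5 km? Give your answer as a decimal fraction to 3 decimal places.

φ = φ₀·exp(−c·z) = 0.48 × exp(−0.243 × 3.5) = 0.48 × exp(−0.8505)
  = 0.48 × 0.4272 = 0.2051

0.205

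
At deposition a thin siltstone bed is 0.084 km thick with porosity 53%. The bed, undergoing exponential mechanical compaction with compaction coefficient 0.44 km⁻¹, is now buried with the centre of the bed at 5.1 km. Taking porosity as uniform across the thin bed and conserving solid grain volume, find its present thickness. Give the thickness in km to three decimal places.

Porosity at 5.1 km: n = 0.53·exp(−0.44×5.1) = 0.0562
Solid-volume conservation: h(1−n) = h₀(1−n₀) ⇒ h = h₀·(1−n₀)/(1−n)
h = 0.084 × (1 − 0.53)/(1 − 0.0562) = 0.084 × 0.4980 = 0.0418 km

0.042 km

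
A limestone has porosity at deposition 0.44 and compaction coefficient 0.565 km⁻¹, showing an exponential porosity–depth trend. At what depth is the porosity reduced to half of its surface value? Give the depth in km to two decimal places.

n/n₀ = 1/2 ⇒ exp(−k·Z) = 1/2 ⇒ Z = ln(2) / k
Z = 0.6931 / 0.565 = 1.227 km

1.23 km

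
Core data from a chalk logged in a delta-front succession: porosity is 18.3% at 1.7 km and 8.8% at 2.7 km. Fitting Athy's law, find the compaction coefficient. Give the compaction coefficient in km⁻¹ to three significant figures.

0.732 km⁻¹

Athy: φ(d) = φ₀ e^(−kd) ⇒ φ₁/φ₂ = e^{k(d₂−d₁)} ⇒ k = ln(φ₁/φ₂)/(d₂−d₁)
k = ln(0.183/0.088) / (2.7 − 1.7) = ln(2.08) / 1 = 0.7321 / 1 = 0.7321 km⁻¹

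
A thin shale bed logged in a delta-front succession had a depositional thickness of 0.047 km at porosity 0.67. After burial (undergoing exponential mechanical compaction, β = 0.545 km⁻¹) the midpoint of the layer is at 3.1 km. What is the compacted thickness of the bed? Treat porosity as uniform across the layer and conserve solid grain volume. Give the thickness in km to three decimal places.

0.018 km

Porosity at 3.1 km: phi = 0.67·exp(−0.545×3.1) = 0.1237
Solid-volume conservation: h(1−phi) = h₀(1−phi₀) ⇒ h = h₀·(1−phi₀)/(1−phi)
h = 0.047 × (1 − 0.67)/(1 − 0.1237) = 0.047 × 0.3766 = 0.0177 km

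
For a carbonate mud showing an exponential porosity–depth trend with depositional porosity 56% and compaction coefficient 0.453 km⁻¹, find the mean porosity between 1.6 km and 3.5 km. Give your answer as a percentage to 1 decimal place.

18.2%

⟨phi⟩ = (1/(d₂−d₁)) ∫ phi₀ e^(−cd) dd = phi₀·(e^(−c·d₁) − e^(−c·d₂)) / (c·(d₂−d₁))
e^(−0.453×1.6) = 0.4844; e^(−0.453×3.5) = 0.2048
⟨phi⟩ = 0.56 × (0.4844 − 0.2048) / (0.453 × 1.9) = 0.56 × 0.3248 = 0.1819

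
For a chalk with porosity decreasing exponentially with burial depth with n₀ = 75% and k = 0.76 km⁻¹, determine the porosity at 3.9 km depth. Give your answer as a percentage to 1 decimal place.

3.9%

n = n₀·exp(−k·z) = 0.75 × exp(−0.76 × 3.9) = 0.75 × exp(−2.964)
  = 0.75 × 0.0516 = 0.0387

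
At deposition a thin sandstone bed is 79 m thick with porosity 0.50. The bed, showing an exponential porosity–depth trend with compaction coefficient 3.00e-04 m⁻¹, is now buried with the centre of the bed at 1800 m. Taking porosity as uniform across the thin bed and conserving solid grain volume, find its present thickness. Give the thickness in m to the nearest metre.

56 m

Working in km (1 km = 1000 m; β in km⁻¹ = β in m⁻¹ × 1000):
Porosity at 1.8 km: phi = 0.5·exp(−0.3×1.8) = 0.2914
Solid-volume conservation: h(1−phi) = h₀(1−phi₀) ⇒ h = h₀·(1−phi₀)/(1−phi)
h = 0.079 × (1 − 0.5)/(1 − 0.2914) = 0.079 × 0.7056 = 0.0557 km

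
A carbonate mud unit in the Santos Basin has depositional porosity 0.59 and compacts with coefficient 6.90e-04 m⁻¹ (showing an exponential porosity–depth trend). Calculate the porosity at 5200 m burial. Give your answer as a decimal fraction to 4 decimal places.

0.0163

Working in km (1 km = 1000 m; c in km⁻¹ = c in m⁻¹ × 1000):
phi = phi₀·exp(−c·d) = 0.59 × exp(−0.69 × 5.2) = 0.59 × exp(−3.588)
  = 0.59 × 0.0277 = 0.0163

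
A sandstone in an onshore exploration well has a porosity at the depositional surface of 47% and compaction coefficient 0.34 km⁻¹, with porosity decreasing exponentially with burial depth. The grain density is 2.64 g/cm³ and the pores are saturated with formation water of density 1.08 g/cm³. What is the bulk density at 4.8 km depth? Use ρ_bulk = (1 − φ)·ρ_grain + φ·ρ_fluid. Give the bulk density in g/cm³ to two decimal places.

Porosity at depth: phi = 0.47·exp(−0.34×4.8) = 0.47×0.1955 = 0.0919
Bulk density: ρ_b = (1−phi)ρ_g + phi·ρ_f = 0.9081×2.64 + 0.0919×1.08
       = 2.397 + 0.099 = 2.497 g/cm³

2.50 g/cm³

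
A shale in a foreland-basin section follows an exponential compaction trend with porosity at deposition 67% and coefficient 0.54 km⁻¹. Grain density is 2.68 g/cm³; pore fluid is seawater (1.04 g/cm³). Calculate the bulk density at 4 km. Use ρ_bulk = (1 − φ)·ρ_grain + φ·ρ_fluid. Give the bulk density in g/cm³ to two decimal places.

Porosity at depth: φ = 0.67·exp(−0.54×4) = 0.67×0.1153 = 0.0773
Bulk density: ρ_b = (1−φ)ρ_g + φ·ρ_f = 0.9227×2.68 + 0.0773×1.04
       = 2.473 + 0.080 = 2.553 g/cm³

2.55 g/cm³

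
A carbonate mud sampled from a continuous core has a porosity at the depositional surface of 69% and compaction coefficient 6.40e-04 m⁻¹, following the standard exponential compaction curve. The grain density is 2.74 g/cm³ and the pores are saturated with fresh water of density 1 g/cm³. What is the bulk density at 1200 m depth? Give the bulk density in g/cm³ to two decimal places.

Working in km (1 km = 1000 m; k in km⁻¹ = k in m⁻¹ × 1000):
Porosity at depth: n = 0.69·exp(−0.64×1.2) = 0.69×0.4639 = 0.3201
Bulk density: ρ_b = (1−n)ρ_g + n·ρ_f = 0.6799×2.74 + 0.3201×1
       = 1.863 + 0.320 = 2.183 g/cm³

2.18 g/cm³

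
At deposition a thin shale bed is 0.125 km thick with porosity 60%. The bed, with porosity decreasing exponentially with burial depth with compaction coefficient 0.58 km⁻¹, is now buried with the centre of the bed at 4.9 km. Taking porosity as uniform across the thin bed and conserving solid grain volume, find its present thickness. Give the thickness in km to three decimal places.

0.052 km

Porosity at 4.9 km: φ = 0.6·exp(−0.58×4.9) = 0.0350
Solid-volume conservation: h(1−φ) = h₀(1−φ₀) ⇒ h = h₀·(1−φ₀)/(1−φ)
h = 0.125 × (1 − 0.6)/(1 − 0.0350) = 0.125 × 0.4145 = 0.0518 km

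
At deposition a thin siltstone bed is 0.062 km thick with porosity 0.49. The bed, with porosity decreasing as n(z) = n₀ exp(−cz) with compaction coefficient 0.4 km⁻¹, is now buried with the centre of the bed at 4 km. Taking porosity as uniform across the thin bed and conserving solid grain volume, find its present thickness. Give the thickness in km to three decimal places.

Porosity at 4 km: n = 0.49·exp(−0.4×4) = 0.0989
Solid-volume conservation: h(1−n) = h₀(1−n₀) ⇒ h = h₀·(1−n₀)/(1−n)
h = 0.062 × (1 − 0.49)/(1 − 0.0989) = 0.062 × 0.5660 = 0.0351 km

0.035 km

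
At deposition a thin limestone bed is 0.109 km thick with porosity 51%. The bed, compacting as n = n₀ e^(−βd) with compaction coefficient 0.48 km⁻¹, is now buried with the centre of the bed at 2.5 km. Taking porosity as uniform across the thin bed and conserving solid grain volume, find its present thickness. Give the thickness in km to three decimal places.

0.063 km

Porosity at 2.5 km: n = 0.51·exp(−0.48×2.5) = 0.1536
Solid-volume conservation: h(1−n) = h₀(1−n₀) ⇒ h = h₀·(1−n₀)/(1−n)
h = 0.109 × (1 − 0.51)/(1 − 0.1536) = 0.109 × 0.5789 = 0.0631 km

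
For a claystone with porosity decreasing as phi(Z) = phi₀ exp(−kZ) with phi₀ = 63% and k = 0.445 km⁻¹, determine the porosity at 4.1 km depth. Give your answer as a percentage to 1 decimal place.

10.2%

phi = phi₀·exp(−k·Z) = 0.63 × exp(−0.445 × 4.1) = 0.63 × exp(−1.824)
  = 0.63 × 0.1613 = 0.1016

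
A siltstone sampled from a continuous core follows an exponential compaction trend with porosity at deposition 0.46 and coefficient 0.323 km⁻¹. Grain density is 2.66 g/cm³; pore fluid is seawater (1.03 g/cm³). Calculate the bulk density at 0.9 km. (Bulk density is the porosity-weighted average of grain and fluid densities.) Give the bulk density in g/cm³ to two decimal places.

2.10 g/cm³

Porosity at depth: phi = 0.46·exp(−0.323×0.9) = 0.46×0.7477 = 0.3440
Bulk density: ρ_b = (1−phi)ρ_g + phi·ρ_f = 0.6560×2.66 + 0.3440×1.03
       = 1.745 + 0.354 = 2.099 g/cm³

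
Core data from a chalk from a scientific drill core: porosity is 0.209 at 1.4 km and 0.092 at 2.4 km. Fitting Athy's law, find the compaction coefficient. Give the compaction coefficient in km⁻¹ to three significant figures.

0.821 km⁻¹

Athy: phi(z) = phi₀ e^(−kz) ⇒ phi₁/phi₂ = e^{k(z₂−z₁)} ⇒ k = ln(phi₁/phi₂)/(z₂−z₁)
k = ln(0.209/0.092) / (2.4 − 1.4) = ln(2.272) / 1 = 0.8205 / 1 = 0.8205 km⁻¹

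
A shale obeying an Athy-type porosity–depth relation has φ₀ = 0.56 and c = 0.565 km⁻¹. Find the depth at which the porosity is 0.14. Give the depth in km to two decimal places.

2.45 km

Invert Athy's law: d = ln(φ₀/φ) / c
d = ln(0.56/0.14) / 0.565 = ln(4) / 0.565 = 1.3863 / 0.565 = 2.454 km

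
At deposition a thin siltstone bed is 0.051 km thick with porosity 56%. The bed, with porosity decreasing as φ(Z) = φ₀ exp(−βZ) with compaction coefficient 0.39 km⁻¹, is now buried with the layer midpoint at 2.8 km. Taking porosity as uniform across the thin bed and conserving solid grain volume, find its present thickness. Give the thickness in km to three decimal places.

Porosity at 2.8 km: φ = 0.56·exp(−0.39×2.8) = 0.1879
Solid-volume conservation: h(1−φ) = h₀(1−φ₀) ⇒ h = h₀·(1−φ₀)/(1−φ)
h = 0.051 × (1 − 0.56)/(1 − 0.1879) = 0.051 × 0.5418 = 0.0276 km

0.028 km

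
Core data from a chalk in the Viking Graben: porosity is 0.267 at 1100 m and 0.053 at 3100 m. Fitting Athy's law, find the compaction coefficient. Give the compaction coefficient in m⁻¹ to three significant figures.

0.000808 m⁻¹

Working in km (1 km = 1000 m; β in km⁻¹ = β in m⁻¹ × 1000):
Athy: phi(d) = phi₀ e^(−βd) ⇒ phi₁/phi₂ = e^{β(d₂−d₁)} ⇒ β = ln(phi₁/phi₂)/(d₂−d₁)
β = ln(0.267/0.053) / (3.1 − 1.1) = ln(5.038) / 2 = 1.6170 / 2 = 0.8085 km⁻¹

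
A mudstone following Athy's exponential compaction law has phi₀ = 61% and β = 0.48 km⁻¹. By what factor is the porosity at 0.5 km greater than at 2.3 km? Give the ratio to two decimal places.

2.37

phi(z₁)/phi(z₂) = e^(−β·z₁)/e^(−β·z₂) = e^{β(z₂−z₁)}
= exp(0.48 × 1.8) = exp(0.864) = 2.3726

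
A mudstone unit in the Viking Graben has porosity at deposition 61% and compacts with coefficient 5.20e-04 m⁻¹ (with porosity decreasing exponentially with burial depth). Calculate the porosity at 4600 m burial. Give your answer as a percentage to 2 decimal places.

5.58%

Working in km (1 km = 1000 m; β in km⁻¹ = β in m⁻¹ × 1000):
φ = φ₀·exp(−β·z) = 0.61 × exp(−0.52 × 4.6) = 0.61 × exp(−2.392)
  = 0.61 × 0.0914 = 0.0558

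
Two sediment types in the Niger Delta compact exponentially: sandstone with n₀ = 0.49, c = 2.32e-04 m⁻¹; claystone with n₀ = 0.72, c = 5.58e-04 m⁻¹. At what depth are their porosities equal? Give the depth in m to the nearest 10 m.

Working in km (1 km = 1000 m; c in km⁻¹ = c in m⁻¹ × 1000):
Set n₀ₐ e^(−cₐZ) = n₀ᵦ e^(−cᵦZ) ⇒ ln(n₀ₐ/n₀ᵦ) = (cₐ − cᵦ)·Z
Z = ln(0.49/0.72) / (0.232 − 0.558) = -0.3848 / -0.326 = 1.181 km

1180 m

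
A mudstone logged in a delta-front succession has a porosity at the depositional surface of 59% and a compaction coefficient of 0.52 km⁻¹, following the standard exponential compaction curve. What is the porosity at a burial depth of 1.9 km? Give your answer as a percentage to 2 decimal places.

n = n₀·exp(−k·Z) = 0.59 × exp(−0.52 × 1.9) = 0.59 × exp(−0.988)
  = 0.59 × 0.3723 = 0.2197

21.97%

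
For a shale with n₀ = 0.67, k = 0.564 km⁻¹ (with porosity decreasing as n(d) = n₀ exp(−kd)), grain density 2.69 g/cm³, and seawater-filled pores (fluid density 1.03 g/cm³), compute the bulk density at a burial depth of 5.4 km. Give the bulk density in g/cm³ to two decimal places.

Porosity at depth: n = 0.67·exp(−0.564×5.4) = 0.67×0.0476 = 0.0319
Bulk density: ρ_b = (1−n)ρ_g + n·ρ_f = 0.9681×2.69 + 0.0319×1.03
       = 2.604 + 0.033 = 2.637 g/cm³

2.64 g/cm³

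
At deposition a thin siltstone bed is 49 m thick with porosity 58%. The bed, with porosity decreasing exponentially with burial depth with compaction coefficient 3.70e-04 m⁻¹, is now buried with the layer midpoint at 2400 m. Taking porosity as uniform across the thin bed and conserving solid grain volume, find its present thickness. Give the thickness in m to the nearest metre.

Working in km (1 km = 1000 m; β in km⁻¹ = β in m⁻¹ × 1000):
Porosity at 2.4 km: φ = 0.58·exp(−0.37×2.4) = 0.2387
Solid-volume conservation: h(1−φ) = h₀(1−φ₀) ⇒ h = h₀·(1−φ₀)/(1−φ)
h = 0.049 × (1 − 0.58)/(1 − 0.2387) = 0.049 × 0.5517 = 0.0270 km

27 m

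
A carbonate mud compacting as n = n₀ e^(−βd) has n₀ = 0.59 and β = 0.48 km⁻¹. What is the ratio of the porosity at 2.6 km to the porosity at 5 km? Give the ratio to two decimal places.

n(d₁)/n(d₂) = e^(−β·d₁)/e^(−β·d₂) = e^{β(d₂−d₁)}
= exp(0.48 × 2.4) = exp(1.152) = 3.1645

3.16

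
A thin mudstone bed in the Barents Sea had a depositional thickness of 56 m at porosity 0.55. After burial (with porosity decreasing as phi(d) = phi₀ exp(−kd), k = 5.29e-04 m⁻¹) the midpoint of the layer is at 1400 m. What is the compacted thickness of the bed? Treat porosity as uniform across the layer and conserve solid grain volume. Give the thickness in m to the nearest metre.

Working in km (1 km = 1000 m; k in km⁻¹ = k in m⁻¹ × 1000):
Porosity at 1.4 km: phi = 0.55·exp(−0.529×1.4) = 0.2623
Solid-volume conservation: h(1−phi) = h₀(1−phi₀) ⇒ h = h₀·(1−phi₀)/(1−phi)
h = 0.056 × (1 − 0.55)/(1 − 0.2623) = 0.056 × 0.6100 = 0.0342 km

34 m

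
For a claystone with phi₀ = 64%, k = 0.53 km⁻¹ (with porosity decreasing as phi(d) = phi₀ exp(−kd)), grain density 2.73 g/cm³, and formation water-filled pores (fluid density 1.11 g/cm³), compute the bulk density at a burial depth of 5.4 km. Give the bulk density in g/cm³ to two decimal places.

2.67 g/cm³

Porosity at depth: phi = 0.64·exp(−0.53×5.4) = 0.64×0.0572 = 0.0366
Bulk density: ρ_b = (1−phi)ρ_g + phi·ρ_f = 0.9634×2.73 + 0.0366×1.11
       = 2.630 + 0.041 = 2.671 g/cm³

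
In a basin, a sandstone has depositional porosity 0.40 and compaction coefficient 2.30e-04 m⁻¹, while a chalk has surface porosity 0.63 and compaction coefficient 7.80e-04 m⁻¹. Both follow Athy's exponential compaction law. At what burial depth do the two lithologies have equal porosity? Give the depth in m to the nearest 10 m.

830 m

Working in km (1 km = 1000 m; β in km⁻¹ = β in m⁻¹ × 1000):
Set phi₀ₐ e^(−βₐd) = phi₀ᵦ e^(−βᵦd) ⇒ ln(phi₀ₐ/phi₀ᵦ) = (βₐ − βᵦ)·d
d = ln(0.4/0.63) / (0.23 − 0.78) = -0.4543 / -0.55 = 0.826 km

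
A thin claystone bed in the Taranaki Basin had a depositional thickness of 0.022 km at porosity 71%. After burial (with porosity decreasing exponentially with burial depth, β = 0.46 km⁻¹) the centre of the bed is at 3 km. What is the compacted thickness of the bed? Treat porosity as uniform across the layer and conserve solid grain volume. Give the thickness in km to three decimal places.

0.008 km

Porosity at 3 km: φ = 0.71·exp(−0.46×3) = 0.1786
Solid-volume conservation: h(1−φ) = h₀(1−φ₀) ⇒ h = h₀·(1−φ₀)/(1−φ)
h = 0.022 × (1 − 0.71)/(1 − 0.1786) = 0.022 × 0.3531 = 0.0078 km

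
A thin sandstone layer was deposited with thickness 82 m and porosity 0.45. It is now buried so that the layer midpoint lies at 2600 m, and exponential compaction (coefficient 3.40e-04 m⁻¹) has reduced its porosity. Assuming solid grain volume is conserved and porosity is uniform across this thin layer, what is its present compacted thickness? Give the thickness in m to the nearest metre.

55 m

Working in km (1 km = 1000 m; k in km⁻¹ = k in m⁻¹ × 1000):
Porosity at 2.6 km: φ = 0.45·exp(−0.34×2.6) = 0.1859
Solid-volume conservation: h(1−φ) = h₀(1−φ₀) ⇒ h = h₀·(1−φ₀)/(1−φ)
h = 0.082 × (1 − 0.45)/(1 − 0.1859) = 0.082 × 0.6756 = 0.0554 km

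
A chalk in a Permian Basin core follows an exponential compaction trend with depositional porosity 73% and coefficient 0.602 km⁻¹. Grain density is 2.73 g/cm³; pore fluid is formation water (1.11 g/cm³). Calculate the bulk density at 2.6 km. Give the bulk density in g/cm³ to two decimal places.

Porosity at depth: phi = 0.73·exp(−0.602×2.6) = 0.73×0.2090 = 0.1526
Bulk density: ρ_b = (1−phi)ρ_g + phi·ρ_f = 0.8474×2.73 + 0.1526×1.11
       = 2.313 + 0.169 = 2.483 g/cm³

2.48 g/cm³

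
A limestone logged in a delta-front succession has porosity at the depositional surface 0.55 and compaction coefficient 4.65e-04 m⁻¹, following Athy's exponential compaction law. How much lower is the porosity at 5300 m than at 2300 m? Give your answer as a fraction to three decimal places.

0.142

Working in km (1 km = 1000 m; c in km⁻¹ = c in m⁻¹ × 1000):
phi(2.3) = 0.55·e^(−0.465×2.3) = 0.1887
phi(5.3) = 0.55·e^(−0.465×5.3) = 0.0468
Δphi = 0.1887 − 0.0468 = 0.1420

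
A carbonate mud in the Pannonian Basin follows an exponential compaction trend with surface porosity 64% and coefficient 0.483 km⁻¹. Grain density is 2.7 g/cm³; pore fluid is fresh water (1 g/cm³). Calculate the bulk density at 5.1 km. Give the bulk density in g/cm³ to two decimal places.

2.61 g/cm³

Porosity at depth: n = 0.64·exp(−0.483×5.1) = 0.64×0.0852 = 0.0545
Bulk density: ρ_b = (1−n)ρ_g + n·ρ_f = 0.9455×2.7 + 0.0545×1
       = 2.553 + 0.054 = 2.607 g/cm³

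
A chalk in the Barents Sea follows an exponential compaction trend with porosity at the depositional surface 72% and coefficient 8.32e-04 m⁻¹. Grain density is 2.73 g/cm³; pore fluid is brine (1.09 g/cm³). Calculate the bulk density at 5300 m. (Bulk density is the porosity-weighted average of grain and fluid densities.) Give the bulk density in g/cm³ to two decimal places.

2.72 g/cm³

Working in km (1 km = 1000 m; β in km⁻¹ = β in m⁻¹ × 1000):
Porosity at depth: phi = 0.72·exp(−0.832×5.3) = 0.72×0.0122 = 0.0088
Bulk density: ρ_b = (1−phi)ρ_g + phi·ρ_f = 0.9912×2.73 + 0.0088×1.09
       = 2.706 + 0.010 = 2.716 g/cm³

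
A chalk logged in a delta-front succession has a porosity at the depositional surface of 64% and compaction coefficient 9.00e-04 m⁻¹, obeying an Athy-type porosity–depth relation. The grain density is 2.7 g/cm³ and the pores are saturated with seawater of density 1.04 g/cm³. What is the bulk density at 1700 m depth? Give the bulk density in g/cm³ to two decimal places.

Working in km (1 km = 1000 m; k in km⁻¹ = k in m⁻¹ × 1000):
Porosity at depth: n = 0.64·exp(−0.9×1.7) = 0.64×0.2165 = 0.1386
Bulk density: ρ_b = (1−n)ρ_g + n·ρ_f = 0.8614×2.7 + 0.1386×1.04
       = 2.326 + 0.144 = 2.470 g/cm³

2.47 g/cm³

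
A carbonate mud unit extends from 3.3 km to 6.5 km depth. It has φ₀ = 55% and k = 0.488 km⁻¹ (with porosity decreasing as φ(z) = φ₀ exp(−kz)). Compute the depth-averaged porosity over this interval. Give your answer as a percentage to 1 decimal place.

5.6%

⟨φ⟩ = (1/(z₂−z₁)) ∫ φ₀ e^(−kz) dz = φ₀·(e^(−k·z₁) − e^(−k·z₂)) / (k·(z₂−z₁))
e^(−0.488×3.3) = 0.1998; e^(−0.488×6.5) = 0.0419
⟨φ⟩ = 0.55 × (0.1998 − 0.0419) / (0.488 × 3.2) = 0.55 × 0.1011 = 0.0556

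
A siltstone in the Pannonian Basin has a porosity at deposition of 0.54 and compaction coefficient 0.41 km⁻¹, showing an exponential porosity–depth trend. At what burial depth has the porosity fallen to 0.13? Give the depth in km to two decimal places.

Invert Athy's law: d = ln(phi₀/phi) / β
d = ln(0.54/0.13) / 0.41 = ln(4.154) / 0.41 = 1.4240 / 0.41 = 3.473 km

3.47 km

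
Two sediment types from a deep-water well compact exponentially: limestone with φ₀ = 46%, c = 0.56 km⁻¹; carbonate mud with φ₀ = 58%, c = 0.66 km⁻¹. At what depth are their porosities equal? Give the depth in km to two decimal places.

2.32 km

Set φ₀ₐ e^(−cₐZ) = φ₀ᵦ e^(−cᵦZ) ⇒ ln(φ₀ₐ/φ₀ᵦ) = (cₐ − cᵦ)·Z
Z = ln(0.46/0.58) / (0.56 − 0.66) = -0.2318 / -0.1 = 2.318 km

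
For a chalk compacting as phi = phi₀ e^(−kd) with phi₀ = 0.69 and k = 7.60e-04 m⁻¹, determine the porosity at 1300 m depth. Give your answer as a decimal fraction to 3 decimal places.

0.257

Working in km (1 km = 1000 m; k in km⁻¹ = k in m⁻¹ × 1000):
phi = phi₀·exp(−k·d) = 0.69 × exp(−0.76 × 1.3) = 0.69 × exp(−0.988)
  = 0.69 × 0.3723 = 0.2569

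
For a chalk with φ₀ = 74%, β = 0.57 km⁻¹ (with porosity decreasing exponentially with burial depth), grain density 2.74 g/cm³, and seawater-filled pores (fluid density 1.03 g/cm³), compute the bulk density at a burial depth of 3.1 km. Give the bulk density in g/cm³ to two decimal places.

Porosity at depth: φ = 0.74·exp(−0.57×3.1) = 0.74×0.1708 = 0.1264
Bulk density: ρ_b = (1−φ)ρ_g + φ·ρ_f = 0.8736×2.74 + 0.1264×1.03
       = 2.394 + 0.130 = 2.524 g/cm³

2.52 g/cm³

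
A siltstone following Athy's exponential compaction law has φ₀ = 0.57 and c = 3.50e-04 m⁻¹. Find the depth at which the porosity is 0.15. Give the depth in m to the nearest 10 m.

3810 m

Working in km (1 km = 1000 m; c in km⁻¹ = c in m⁻¹ × 1000):
Invert Athy's law: Z = ln(φ₀/φ) / c
Z = ln(0.57/0.15) / 0.35 = ln(3.8) / 0.35 = 1.3350 / 0.35 = 3.814 km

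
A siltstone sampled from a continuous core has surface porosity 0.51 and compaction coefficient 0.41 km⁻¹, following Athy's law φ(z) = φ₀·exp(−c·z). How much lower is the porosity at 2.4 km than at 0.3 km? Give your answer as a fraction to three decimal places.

0.260

φ(0.3) = 0.51·e^(−0.41×0.3) = 0.4510
φ(2.4) = 0.51·e^(−0.41×2.4) = 0.1906
Δφ = 0.4510 − 0.1906 = 0.2603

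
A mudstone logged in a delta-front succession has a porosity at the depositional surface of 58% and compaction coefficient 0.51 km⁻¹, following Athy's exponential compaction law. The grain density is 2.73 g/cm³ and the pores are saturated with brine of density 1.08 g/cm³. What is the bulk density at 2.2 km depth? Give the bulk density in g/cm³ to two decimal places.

Porosity at depth: n = 0.58·exp(−0.51×2.2) = 0.58×0.3256 = 0.1889
Bulk density: ρ_b = (1−n)ρ_g + n·ρ_f = 0.8111×2.73 + 0.1889×1.08
       = 2.214 + 0.204 = 2.418 g/cm³

2.42 g/cm³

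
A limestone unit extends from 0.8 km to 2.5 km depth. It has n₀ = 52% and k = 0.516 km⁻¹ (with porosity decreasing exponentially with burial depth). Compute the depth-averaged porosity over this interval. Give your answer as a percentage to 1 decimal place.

22.9%

⟨n⟩ = (1/(z₂−z₁)) ∫ n₀ e^(−kz) dz = n₀·(e^(−k·z₁) − e^(−k·z₂)) / (k·(z₂−z₁))
e^(−0.516×0.8) = 0.6618; e^(−0.516×2.5) = 0.2753
⟨n⟩ = 0.52 × (0.6618 − 0.2753) / (0.516 × 1.7) = 0.52 × 0.4406 = 0.2291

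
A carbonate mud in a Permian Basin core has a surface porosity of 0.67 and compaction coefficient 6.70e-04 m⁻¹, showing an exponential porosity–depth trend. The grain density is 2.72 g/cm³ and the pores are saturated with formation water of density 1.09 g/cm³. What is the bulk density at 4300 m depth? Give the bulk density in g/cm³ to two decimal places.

2.66 g/cm³

Working in km (1 km = 1000 m; k in km⁻¹ = k in m⁻¹ × 1000):
Porosity at depth: φ = 0.67·exp(−0.67×4.3) = 0.67×0.0561 = 0.0376
Bulk density: ρ_b = (1−φ)ρ_g + φ·ρ_f = 0.9624×2.72 + 0.0376×1.09
       = 2.618 + 0.041 = 2.659 g/cm³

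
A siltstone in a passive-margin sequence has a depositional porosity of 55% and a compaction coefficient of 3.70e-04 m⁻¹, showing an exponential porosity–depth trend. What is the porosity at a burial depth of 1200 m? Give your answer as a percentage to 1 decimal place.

35.3%

Working in km (1 km = 1000 m; k in km⁻¹ = k in m⁻¹ × 1000):
φ = φ₀·exp(−k·Z) = 0.55 × exp(−0.37 × 1.2) = 0.55 × exp(−0.444)
  = 0.55 × 0.6415 = 0.3528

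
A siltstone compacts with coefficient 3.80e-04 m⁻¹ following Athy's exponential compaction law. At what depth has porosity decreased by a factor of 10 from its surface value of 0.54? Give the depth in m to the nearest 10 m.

6060 m

Working in km (1 km = 1000 m; k in km⁻¹ = k in m⁻¹ × 1000):
n/n₀ = 1/10 ⇒ exp(−k·Z) = 1/10 ⇒ Z = ln(10) / k
Z = 2.3026 / 0.38 = 6.059 km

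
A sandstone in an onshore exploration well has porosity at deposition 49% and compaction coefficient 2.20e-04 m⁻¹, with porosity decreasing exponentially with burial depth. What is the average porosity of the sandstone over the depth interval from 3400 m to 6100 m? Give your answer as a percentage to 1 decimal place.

17.5%

Working in km (1 km = 1000 m; k in km⁻¹ = k in m⁻¹ × 1000):
⟨phi⟩ = (1/(z₂−z₁)) ∫ phi₀ e^(−kz) dz = phi₀·(e^(−k·z₁) − e^(−k·z₂)) / (k·(z₂−z₁))
e^(−0.22×3.4) = 0.4733; e^(−0.22×6.1) = 0.2613
⟨phi⟩ = 0.49 × (0.4733 − 0.2613) / (0.22 × 2.7) = 0.49 × 0.3569 = 0.1749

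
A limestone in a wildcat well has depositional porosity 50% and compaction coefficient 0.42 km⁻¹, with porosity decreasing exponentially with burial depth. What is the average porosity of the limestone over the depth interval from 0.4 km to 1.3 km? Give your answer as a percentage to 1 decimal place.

⟨phi⟩ = (1/(Z₂−Z₁)) ∫ phi₀ e^(−cZ) dZ = phi₀·(e^(−c·Z₁) − e^(−c·Z₂)) / (c·(Z₂−Z₁))
e^(−0.42×0.4) = 0.8454; e^(−0.42×1.3) = 0.5793
⟨phi⟩ = 0.5 × (0.8454 − 0.5793) / (0.42 × 0.9) = 0.5 × 0.7039 = 0.3520

35.2%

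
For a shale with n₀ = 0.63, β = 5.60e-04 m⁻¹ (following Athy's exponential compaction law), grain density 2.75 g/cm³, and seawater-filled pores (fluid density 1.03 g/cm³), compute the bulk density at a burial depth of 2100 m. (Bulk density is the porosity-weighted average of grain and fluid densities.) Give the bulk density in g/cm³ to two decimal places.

2.42 g/cm³

Working in km (1 km = 1000 m; β in km⁻¹ = β in m⁻¹ × 1000):
Porosity at depth: n = 0.63·exp(−0.56×2.1) = 0.63×0.3085 = 0.1944
Bulk density: ρ_b = (1−n)ρ_g + n·ρ_f = 0.8056×2.75 + 0.1944×1.03
       = 2.216 + 0.200 = 2.416 g/cm³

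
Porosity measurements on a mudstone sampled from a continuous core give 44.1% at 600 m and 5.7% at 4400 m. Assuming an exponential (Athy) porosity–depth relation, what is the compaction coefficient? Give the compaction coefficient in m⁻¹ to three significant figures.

Working in km (1 km = 1000 m; β in km⁻¹ = β in m⁻¹ × 1000):
Athy: n(d) = n₀ e^(−βd) ⇒ n₁/n₂ = e^{β(d₂−d₁)} ⇒ β = ln(n₁/n₂)/(d₂−d₁)
β = ln(0.441/0.057) / (4.4 − 0.6) = ln(7.737) / 3.8 = 2.0460 / 3.8 = 0.5384 km⁻¹

0.000538 m⁻¹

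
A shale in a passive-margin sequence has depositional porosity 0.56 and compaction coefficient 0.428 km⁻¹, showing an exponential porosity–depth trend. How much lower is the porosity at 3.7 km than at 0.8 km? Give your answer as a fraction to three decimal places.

0.283

φ(0.8) = 0.56·e^(−0.428×0.8) = 0.3976
φ(3.7) = 0.56·e^(−0.428×3.7) = 0.1149
Δφ = 0.3976 − 0.1149 = 0.2827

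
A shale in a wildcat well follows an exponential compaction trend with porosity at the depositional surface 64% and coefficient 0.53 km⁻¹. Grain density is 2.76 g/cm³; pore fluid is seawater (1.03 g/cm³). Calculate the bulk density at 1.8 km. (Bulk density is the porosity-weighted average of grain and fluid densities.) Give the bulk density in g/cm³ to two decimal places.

Porosity at depth: n = 0.64·exp(−0.53×1.8) = 0.64×0.3852 = 0.2465
Bulk density: ρ_b = (1−n)ρ_g + n·ρ_f = 0.7535×2.76 + 0.2465×1.03
       = 2.080 + 0.254 = 2.334 g/cm³

2.33 g/cm³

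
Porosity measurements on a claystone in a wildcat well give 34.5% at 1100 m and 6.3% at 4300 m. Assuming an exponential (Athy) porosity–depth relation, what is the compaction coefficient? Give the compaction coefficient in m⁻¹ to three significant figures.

0.000531 m⁻¹

Working in km (1 km = 1000 m; c in km⁻¹ = c in m⁻¹ × 1000):
Athy: n(d) = n₀ e^(−cd) ⇒ n₁/n₂ = e^{c(d₂−d₁)} ⇒ c = ln(n₁/n₂)/(d₂−d₁)
c = ln(0.345/0.063) / (4.3 − 1.1) = ln(5.476) / 3.2 = 1.7004 / 3.2 = 0.5314 km⁻¹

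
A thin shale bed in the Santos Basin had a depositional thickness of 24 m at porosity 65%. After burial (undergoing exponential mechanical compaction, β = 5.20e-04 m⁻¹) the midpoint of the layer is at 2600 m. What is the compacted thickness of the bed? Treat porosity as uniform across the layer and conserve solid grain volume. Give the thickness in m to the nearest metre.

10 m

Working in km (1 km = 1000 m; β in km⁻¹ = β in m⁻¹ × 1000):
Porosity at 2.6 km: φ = 0.65·exp(−0.52×2.6) = 0.1682
Solid-volume conservation: h(1−φ) = h₀(1−φ₀) ⇒ h = h₀·(1−φ₀)/(1−φ)
h = 0.024 × (1 − 0.65)/(1 − 0.1682) = 0.024 × 0.4208 = 0.0101 km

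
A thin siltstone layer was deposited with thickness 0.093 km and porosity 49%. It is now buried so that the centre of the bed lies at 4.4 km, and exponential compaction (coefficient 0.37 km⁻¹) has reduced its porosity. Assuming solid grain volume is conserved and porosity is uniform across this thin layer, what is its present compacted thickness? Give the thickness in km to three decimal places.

0.052 km

Porosity at 4.4 km: phi = 0.49·exp(−0.37×4.4) = 0.0962
Solid-volume conservation: h(1−phi) = h₀(1−phi₀) ⇒ h = h₀·(1−phi₀)/(1−phi)
h = 0.093 × (1 − 0.49)/(1 − 0.0962) = 0.093 × 0.5643 = 0.0525 km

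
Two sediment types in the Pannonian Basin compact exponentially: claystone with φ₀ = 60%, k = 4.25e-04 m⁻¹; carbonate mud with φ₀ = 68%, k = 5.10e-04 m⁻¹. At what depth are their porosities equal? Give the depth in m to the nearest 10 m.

Working in km (1 km = 1000 m; k in km⁻¹ = k in m⁻¹ × 1000):
Set φ₀ₐ e^(−kₐZ) = φ₀ᵦ e^(−kᵦZ) ⇒ ln(φ₀ₐ/φ₀ᵦ) = (kₐ − kᵦ)·Z
Z = ln(0.6/0.68) / (0.425 − 0.51) = -0.1252 / -0.085 = 1.473 km

1470 m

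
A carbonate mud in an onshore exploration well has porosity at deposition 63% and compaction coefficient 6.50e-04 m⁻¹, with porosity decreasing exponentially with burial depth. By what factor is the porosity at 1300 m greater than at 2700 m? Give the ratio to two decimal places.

2.48

Working in km (1 km = 1000 m; k in km⁻¹ = k in m⁻¹ × 1000):
phi(Z₁)/phi(Z₂) = e^(−k·Z₁)/e^(−k·Z₂) = e^{k(Z₂−Z₁)}
= exp(0.65 × 1.4) = exp(0.91) = 2.4843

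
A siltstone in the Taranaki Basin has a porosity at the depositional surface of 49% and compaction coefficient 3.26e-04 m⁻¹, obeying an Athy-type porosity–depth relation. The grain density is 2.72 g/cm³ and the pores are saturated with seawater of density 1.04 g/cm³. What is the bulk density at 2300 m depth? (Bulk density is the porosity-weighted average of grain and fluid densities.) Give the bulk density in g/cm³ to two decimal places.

2.33 g/cm³

Working in km (1 km = 1000 m; k in km⁻¹ = k in m⁻¹ × 1000):
Porosity at depth: n = 0.49·exp(−0.326×2.3) = 0.49×0.4725 = 0.2315
Bulk density: ρ_b = (1−n)ρ_g + n·ρ_f = 0.7685×2.72 + 0.2315×1.04
       = 2.090 + 0.241 = 2.331 g/cm³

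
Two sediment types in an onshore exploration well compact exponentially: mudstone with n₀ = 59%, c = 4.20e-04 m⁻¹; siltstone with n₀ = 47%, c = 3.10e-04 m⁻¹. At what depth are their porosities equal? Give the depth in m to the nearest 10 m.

2070 m

Working in km (1 km = 1000 m; c in km⁻¹ = c in m⁻¹ × 1000):
Set n₀ₐ e^(−cₐZ) = n₀ᵦ e^(−cᵦZ) ⇒ ln(n₀ₐ/n₀ᵦ) = (cₐ − cᵦ)·Z
Z = ln(0.59/0.47) / (0.42 − 0.31) = 0.2274 / 0.11 = 2.067 km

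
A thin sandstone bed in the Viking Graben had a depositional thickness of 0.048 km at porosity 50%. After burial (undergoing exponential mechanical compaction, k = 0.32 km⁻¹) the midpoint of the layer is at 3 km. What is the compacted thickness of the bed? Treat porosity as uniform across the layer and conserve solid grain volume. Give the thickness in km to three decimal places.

Porosity at 3 km: phi = 0.5·exp(−0.32×3) = 0.1914
Solid-volume conservation: h(1−phi) = h₀(1−phi₀) ⇒ h = h₀·(1−phi₀)/(1−phi)
h = 0.048 × (1 − 0.5)/(1 − 0.1914) = 0.048 × 0.6184 = 0.0297 km

0.030 km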